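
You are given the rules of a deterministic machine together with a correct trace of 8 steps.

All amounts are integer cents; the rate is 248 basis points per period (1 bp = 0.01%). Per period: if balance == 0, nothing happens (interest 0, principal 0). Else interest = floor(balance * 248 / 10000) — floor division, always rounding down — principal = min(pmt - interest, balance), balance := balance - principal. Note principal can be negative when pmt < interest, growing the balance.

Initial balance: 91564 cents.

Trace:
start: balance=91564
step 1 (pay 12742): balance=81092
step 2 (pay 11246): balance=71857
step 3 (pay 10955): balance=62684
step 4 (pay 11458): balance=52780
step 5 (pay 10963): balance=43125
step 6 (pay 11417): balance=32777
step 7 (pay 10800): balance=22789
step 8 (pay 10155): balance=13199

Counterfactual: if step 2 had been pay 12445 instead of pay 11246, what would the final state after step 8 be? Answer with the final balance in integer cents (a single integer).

11811

(re-executing from step 2 with the substitution; state before step 2: balance=81092)
step 2 (pay 12445): balance=70658
step 3 (pay 10955): balance=61455
step 4 (pay 11458): balance=51521
step 5 (pay 10963): balance=41835
step 6 (pay 11417): balance=31455
step 7 (pay 10800): balance=21435
step 8 (pay 10155): balance=11811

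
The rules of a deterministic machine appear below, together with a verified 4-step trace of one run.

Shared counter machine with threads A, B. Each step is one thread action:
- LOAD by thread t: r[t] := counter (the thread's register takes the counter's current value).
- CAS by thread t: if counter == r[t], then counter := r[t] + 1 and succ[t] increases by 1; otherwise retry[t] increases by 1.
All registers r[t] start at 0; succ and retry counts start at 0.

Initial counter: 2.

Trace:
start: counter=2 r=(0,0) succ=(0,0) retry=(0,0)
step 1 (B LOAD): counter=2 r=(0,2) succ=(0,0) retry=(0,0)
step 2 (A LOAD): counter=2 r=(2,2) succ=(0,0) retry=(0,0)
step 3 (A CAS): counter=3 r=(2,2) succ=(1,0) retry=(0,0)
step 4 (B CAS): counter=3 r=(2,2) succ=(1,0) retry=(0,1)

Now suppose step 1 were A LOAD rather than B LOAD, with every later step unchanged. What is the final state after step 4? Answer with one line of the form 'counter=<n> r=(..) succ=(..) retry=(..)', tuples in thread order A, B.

(re-executing from step 1 with the substitution; state before step 1: counter=2 r=(0,0) succ=(0,0) retry=(0,0))
step 1 (A LOAD): counter=2 r=(2,0) succ=(0,0) retry=(0,0)
step 2 (A LOAD): counter=2 r=(2,0) succ=(0,0) retry=(0,0)
step 3 (A CAS): counter=3 r=(2,0) succ=(1,0) retry=(0,0)
step 4 (B CAS): counter=3 r=(2,0) succ=(1,0) retry=(0,1)

counter=3 r=(2,0) succ=(1,0) retry=(0,1)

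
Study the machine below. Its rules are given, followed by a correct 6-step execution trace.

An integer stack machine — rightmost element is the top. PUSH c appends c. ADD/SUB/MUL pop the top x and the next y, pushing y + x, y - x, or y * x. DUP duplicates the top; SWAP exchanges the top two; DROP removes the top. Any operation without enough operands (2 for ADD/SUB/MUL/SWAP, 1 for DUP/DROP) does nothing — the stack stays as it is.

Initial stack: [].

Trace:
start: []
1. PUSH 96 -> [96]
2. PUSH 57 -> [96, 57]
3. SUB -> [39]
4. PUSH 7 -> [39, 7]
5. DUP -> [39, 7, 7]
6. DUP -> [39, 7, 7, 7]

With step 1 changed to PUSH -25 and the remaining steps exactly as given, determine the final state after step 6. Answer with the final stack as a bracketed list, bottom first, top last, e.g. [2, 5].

(re-executing from step 1 with the substitution; state before step 1: [])
1. PUSH -25 -> [-25]
2. PUSH 57 -> [-25, 57]
3. SUB -> [-82]
4. PUSH 7 -> [-82, 7]
5. DUP -> [-82, 7, 7]
6. DUP -> [-82, 7, 7, 7]

[-82, 7, 7, 7]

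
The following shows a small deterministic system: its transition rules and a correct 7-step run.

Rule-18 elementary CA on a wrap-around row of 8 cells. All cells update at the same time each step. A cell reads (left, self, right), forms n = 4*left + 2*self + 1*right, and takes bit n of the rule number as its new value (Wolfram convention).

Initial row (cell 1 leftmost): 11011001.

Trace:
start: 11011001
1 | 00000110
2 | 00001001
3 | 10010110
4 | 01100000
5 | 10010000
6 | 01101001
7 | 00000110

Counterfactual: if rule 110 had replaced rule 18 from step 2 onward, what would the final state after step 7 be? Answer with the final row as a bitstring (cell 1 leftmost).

10101111

(re-executing steps 2..7 under rule 110; state before step 2: 00000110)
2 | 00001110
3 | 00011010
4 | 00111110
5 | 01100010
6 | 11100110
7 | 10101111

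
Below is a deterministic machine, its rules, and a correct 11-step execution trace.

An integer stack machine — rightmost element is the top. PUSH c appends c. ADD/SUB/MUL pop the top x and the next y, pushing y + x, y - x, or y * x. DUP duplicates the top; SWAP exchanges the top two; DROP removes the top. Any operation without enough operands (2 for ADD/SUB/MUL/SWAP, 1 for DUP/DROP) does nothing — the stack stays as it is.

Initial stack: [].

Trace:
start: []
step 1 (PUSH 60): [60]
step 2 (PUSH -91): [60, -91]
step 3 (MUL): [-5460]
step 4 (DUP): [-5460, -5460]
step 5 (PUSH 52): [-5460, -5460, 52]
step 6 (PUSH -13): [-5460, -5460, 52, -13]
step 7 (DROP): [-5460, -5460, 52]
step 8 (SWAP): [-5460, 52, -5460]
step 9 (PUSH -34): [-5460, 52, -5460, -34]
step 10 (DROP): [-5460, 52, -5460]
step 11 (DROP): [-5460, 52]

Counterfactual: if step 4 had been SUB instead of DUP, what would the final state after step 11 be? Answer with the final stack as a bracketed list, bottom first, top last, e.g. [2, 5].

[52]

(re-executing from step 4 with the substitution; state before step 4: [-5460])
step 4 (SUB): [-5460]
step 5 (PUSH 52): [-5460, 52]
step 6 (PUSH -13): [-5460, 52, -13]
step 7 (DROP): [-5460, 52]
step 8 (SWAP): [52, -5460]
step 9 (PUSH -34): [52, -5460, -34]
step 10 (DROP): [52, -5460]
step 11 (DROP): [52]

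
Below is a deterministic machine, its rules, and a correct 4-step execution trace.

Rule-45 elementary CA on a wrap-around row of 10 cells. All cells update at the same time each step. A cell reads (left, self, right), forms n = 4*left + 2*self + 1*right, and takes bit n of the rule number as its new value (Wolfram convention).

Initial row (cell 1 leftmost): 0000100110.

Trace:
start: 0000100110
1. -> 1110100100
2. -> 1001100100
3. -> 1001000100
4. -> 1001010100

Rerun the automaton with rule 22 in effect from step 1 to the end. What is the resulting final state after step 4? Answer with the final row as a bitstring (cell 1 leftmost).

(re-executing steps 1..4 under rule 22; state before step 1: 0000100110)
1. -> 0001111001
2. -> 1010000111
3. -> 0011001000
4. -> 0100111100

0100111100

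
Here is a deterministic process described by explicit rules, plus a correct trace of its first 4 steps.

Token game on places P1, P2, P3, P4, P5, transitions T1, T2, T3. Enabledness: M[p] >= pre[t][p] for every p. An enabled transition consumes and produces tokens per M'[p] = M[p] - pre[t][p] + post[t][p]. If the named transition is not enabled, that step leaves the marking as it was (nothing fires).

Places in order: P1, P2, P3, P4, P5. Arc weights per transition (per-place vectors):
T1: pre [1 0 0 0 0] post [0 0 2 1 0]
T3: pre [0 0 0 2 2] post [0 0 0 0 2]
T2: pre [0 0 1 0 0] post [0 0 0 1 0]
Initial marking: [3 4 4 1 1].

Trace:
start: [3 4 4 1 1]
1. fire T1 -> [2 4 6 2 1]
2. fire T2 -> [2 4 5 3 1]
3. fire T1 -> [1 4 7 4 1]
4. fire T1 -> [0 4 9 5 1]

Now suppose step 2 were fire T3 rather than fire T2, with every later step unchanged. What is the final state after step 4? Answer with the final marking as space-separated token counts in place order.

0 4 10 4 1

(re-executing from step 2 with the substitution; state before step 2: [2 4 6 2 1])
2. fire T3 -> [2 4 6 2 1]
3. fire T1 -> [1 4 8 3 1]
4. fire T1 -> [0 4 10 4 1]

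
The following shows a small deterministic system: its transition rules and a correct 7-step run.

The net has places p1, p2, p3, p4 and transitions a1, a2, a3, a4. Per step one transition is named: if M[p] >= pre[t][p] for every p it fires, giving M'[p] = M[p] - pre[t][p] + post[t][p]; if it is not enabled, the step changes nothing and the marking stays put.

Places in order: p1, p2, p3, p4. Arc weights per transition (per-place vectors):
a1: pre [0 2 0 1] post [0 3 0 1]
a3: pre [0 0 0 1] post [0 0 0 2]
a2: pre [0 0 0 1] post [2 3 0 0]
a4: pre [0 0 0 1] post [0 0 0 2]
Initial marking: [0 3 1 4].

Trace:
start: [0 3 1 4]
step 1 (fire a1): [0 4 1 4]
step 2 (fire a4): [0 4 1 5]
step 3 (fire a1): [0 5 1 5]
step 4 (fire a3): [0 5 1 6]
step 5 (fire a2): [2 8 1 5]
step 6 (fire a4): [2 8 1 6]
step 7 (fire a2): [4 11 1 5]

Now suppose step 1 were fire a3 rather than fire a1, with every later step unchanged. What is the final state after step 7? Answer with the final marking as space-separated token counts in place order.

(re-executing from step 1 with the substitution; state before step 1: [0 3 1 4])
step 1 (fire a3): [0 3 1 5]
step 2 (fire a4): [0 3 1 6]
step 3 (fire a1): [0 4 1 6]
step 4 (fire a3): [0 4 1 7]
step 5 (fire a2): [2 7 1 6]
step 6 (fire a4): [2 7 1 7]
step 7 (fire a2): [4 10 1 6]

4 10 1 6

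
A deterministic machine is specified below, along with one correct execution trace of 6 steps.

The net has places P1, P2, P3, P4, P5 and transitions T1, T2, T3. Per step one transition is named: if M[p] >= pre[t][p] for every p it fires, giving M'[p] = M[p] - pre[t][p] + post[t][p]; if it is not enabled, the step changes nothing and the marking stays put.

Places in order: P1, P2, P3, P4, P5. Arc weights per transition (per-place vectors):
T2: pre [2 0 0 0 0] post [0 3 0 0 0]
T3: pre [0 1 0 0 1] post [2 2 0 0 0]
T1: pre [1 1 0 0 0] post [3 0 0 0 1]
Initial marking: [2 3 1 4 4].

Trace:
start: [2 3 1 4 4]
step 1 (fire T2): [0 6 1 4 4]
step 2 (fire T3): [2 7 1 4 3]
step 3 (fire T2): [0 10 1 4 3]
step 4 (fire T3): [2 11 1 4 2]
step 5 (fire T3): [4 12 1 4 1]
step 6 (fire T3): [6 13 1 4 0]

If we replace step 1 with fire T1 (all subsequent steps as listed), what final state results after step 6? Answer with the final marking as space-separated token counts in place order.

10 9 1 4 1

(re-executing from step 1 with the substitution; state before step 1: [2 3 1 4 4])
step 1 (fire T1): [4 2 1 4 5]
step 2 (fire T3): [6 3 1 4 4]
step 3 (fire T2): [4 6 1 4 4]
step 4 (fire T3): [6 7 1 4 3]
step 5 (fire T3): [8 8 1 4 2]
step 6 (fire T3): [10 9 1 4 1]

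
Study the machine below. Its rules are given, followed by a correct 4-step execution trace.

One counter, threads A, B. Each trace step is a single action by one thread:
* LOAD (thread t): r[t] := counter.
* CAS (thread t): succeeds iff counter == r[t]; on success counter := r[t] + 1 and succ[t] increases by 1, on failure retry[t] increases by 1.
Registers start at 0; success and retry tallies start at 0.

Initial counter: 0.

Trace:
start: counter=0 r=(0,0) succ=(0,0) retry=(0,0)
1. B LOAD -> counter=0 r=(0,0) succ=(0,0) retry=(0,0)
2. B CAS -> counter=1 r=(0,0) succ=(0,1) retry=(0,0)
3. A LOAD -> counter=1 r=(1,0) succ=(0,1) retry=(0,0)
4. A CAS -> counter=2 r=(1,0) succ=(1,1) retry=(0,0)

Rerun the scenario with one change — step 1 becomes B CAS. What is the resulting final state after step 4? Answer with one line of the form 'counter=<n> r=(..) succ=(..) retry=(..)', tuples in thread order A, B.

counter=2 r=(1,0) succ=(1,1) retry=(0,1)

(re-executing from step 1 with the substitution; state before step 1: counter=0 r=(0,0) succ=(0,0) retry=(0,0))
1. B CAS -> counter=1 r=(0,0) succ=(0,1) retry=(0,0)
2. B CAS -> counter=1 r=(0,0) succ=(0,1) retry=(0,1)
3. A LOAD -> counter=1 r=(1,0) succ=(0,1) retry=(0,1)
4. A CAS -> counter=2 r=(1,0) succ=(1,1) retry=(0,1)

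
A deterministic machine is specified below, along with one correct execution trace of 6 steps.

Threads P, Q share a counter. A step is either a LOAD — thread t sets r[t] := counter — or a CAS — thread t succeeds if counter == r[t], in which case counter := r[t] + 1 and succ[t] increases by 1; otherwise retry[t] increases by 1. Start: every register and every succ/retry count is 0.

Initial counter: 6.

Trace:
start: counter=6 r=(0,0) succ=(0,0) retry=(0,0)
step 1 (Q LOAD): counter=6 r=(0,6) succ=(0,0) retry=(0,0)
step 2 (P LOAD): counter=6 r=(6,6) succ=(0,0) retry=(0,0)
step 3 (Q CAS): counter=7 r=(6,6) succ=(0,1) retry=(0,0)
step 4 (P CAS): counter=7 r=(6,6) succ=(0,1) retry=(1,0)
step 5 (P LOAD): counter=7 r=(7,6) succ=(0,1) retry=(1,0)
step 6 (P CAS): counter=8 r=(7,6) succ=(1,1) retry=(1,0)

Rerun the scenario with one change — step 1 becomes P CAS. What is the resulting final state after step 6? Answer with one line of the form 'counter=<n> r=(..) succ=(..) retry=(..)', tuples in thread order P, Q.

(re-executing from step 1 with the substitution; state before step 1: counter=6 r=(0,0) succ=(0,0) retry=(0,0))
step 1 (P CAS): counter=6 r=(0,0) succ=(0,0) retry=(1,0)
step 2 (P LOAD): counter=6 r=(6,0) succ=(0,0) retry=(1,0)
step 3 (Q CAS): counter=6 r=(6,0) succ=(0,0) retry=(1,1)
step 4 (P CAS): counter=7 r=(6,0) succ=(1,0) retry=(1,1)
step 5 (P LOAD): counter=7 r=(7,0) succ=(1,0) retry=(1,1)
step 6 (P CAS): counter=8 r=(7,0) succ=(2,0) retry=(1,1)

counter=8 r=(7,0) succ=(2,0) retry=(1,1)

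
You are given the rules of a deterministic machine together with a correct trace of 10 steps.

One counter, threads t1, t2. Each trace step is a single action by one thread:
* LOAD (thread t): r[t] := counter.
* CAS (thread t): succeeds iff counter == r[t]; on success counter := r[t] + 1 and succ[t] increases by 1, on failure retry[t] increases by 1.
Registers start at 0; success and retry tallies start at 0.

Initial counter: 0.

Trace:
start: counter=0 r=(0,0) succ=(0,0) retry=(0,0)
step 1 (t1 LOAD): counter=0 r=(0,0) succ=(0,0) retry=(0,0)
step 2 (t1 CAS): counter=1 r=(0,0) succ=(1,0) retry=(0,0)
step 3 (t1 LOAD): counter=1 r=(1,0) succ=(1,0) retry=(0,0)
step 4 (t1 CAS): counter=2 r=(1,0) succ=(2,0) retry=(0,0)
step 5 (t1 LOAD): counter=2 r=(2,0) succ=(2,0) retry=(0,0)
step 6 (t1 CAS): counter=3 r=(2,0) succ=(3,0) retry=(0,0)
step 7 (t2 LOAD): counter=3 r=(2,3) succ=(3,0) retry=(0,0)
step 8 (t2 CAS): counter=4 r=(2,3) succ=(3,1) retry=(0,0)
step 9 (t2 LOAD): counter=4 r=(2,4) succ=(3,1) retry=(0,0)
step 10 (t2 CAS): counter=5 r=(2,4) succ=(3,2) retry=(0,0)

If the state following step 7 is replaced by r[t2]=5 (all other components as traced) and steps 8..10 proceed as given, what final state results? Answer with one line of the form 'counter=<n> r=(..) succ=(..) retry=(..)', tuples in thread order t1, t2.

counter=4 r=(2,3) succ=(3,1) retry=(0,1)

state after step 7 := counter=3 r=(2,5) succ=(3,0) retry=(0,0)
step 8 (t2 CAS): counter=3 r=(2,5) succ=(3,0) retry=(0,1)
step 9 (t2 LOAD): counter=3 r=(2,3) succ=(3,0) retry=(0,1)
step 10 (t2 CAS): counter=4 r=(2,3) succ=(3,1) retry=(0,1)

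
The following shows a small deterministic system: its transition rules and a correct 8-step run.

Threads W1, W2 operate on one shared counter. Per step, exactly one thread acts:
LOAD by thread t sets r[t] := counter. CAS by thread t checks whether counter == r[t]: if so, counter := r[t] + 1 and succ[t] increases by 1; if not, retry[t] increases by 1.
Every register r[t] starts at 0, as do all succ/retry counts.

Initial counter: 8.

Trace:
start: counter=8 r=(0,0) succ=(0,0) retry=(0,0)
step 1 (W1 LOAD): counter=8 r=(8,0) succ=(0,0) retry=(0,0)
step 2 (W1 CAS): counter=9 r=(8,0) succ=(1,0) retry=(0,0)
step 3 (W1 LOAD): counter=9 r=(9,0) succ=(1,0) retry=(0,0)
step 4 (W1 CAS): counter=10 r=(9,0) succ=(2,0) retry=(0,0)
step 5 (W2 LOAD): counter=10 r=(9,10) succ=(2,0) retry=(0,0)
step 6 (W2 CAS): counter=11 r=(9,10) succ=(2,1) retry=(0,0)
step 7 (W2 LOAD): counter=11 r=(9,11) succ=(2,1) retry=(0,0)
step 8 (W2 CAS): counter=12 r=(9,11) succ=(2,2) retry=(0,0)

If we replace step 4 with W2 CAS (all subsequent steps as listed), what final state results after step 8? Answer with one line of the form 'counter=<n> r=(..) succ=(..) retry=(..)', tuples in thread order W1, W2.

(re-executing from step 4 with the substitution; state before step 4: counter=9 r=(9,0) succ=(1,0) retry=(0,0))
step 4 (W2 CAS): counter=9 r=(9,0) succ=(1,0) retry=(0,1)
step 5 (W2 LOAD): counter=9 r=(9,9) succ=(1,0) retry=(0,1)
step 6 (W2 CAS): counter=10 r=(9,9) succ=(1,1) retry=(0,1)
step 7 (W2 LOAD): counter=10 r=(9,10) succ=(1,1) retry=(0,1)
step 8 (W2 CAS): counter=11 r=(9,10) succ=(1,2) retry=(0,1)

counter=11 r=(9,10) succ=(1,2) retry=(0,1)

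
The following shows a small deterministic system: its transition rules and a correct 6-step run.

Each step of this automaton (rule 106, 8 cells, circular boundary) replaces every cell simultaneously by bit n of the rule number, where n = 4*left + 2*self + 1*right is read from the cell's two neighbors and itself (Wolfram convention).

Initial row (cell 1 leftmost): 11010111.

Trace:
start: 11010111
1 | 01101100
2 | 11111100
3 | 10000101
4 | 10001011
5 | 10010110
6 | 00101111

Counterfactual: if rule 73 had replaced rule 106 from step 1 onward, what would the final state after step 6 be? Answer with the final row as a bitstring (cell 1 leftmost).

00010001

(re-executing steps 1..6 under rule 73; state before step 1: 11010111)
1 | 01000100
2 | 00010001
3 | 01000100
4 | 00010001
5 | 01000100
6 | 00010001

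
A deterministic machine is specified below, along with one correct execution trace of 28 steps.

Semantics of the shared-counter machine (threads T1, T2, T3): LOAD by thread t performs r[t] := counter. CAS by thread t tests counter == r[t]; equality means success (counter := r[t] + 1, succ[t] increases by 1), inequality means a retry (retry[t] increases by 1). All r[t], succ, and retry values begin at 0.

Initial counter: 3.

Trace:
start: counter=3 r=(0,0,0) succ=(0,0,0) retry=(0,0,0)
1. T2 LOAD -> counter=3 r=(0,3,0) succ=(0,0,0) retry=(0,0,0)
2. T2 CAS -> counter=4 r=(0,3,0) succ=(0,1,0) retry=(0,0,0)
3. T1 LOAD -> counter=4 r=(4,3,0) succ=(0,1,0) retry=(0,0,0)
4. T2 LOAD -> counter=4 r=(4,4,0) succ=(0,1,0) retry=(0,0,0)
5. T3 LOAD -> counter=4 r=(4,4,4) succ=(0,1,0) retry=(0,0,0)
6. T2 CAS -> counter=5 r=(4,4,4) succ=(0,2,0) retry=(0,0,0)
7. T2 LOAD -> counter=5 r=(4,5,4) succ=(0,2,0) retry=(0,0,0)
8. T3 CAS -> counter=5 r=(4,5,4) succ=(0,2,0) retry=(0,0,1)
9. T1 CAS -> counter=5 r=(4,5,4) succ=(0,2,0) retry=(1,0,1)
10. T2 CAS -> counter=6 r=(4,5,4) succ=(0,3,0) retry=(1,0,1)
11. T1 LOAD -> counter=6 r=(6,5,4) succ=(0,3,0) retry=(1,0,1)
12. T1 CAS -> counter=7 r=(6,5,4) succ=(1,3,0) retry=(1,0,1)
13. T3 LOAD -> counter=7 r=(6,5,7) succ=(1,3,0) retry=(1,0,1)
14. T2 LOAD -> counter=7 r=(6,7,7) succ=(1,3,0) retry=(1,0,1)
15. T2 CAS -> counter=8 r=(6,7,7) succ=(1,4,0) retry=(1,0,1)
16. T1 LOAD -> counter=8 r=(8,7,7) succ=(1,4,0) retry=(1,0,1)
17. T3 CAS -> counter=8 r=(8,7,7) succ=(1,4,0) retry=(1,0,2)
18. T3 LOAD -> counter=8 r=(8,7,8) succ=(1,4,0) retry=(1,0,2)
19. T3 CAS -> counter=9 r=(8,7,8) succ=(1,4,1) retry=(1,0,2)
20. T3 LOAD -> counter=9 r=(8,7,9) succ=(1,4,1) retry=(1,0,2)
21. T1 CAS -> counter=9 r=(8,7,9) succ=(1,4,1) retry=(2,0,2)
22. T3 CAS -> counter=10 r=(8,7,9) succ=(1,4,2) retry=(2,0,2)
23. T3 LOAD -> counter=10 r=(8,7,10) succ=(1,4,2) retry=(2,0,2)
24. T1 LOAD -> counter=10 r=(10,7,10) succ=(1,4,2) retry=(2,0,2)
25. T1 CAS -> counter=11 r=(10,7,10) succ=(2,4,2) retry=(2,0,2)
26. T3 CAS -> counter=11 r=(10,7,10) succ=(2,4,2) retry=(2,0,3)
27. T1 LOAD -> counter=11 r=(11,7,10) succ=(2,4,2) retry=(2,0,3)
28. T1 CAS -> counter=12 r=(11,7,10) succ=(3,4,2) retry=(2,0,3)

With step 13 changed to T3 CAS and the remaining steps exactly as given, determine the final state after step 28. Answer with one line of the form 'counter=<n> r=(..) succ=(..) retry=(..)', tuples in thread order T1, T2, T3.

(re-executing from step 13 with the substitution; state before step 13: counter=7 r=(6,5,4) succ=(1,3,0) retry=(1,0,1))
13. T3 CAS -> counter=7 r=(6,5,4) succ=(1,3,0) retry=(1,0,2)
14. T2 LOAD -> counter=7 r=(6,7,4) succ=(1,3,0) retry=(1,0,2)
15. T2 CAS -> counter=8 r=(6,7,4) succ=(1,4,0) retry=(1,0,2)
16. T1 LOAD -> counter=8 r=(8,7,4) succ=(1,4,0) retry=(1,0,2)
17. T3 CAS -> counter=8 r=(8,7,4) succ=(1,4,0) retry=(1,0,3)
18. T3 LOAD -> counter=8 r=(8,7,8) succ=(1,4,0) retry=(1,0,3)
19. T3 CAS -> counter=9 r=(8,7,8) succ=(1,4,1) retry=(1,0,3)
20. T3 LOAD -> counter=9 r=(8,7,9) succ=(1,4,1) retry=(1,0,3)
21. T1 CAS -> counter=9 r=(8,7,9) succ=(1,4,1) retry=(2,0,3)
22. T3 CAS -> counter=10 r=(8,7,9) succ=(1,4,2) retry=(2,0,3)
23. T3 LOAD -> counter=10 r=(8,7,10) succ=(1,4,2) retry=(2,0,3)
24. T1 LOAD -> counter=10 r=(10,7,10) succ=(1,4,2) retry=(2,0,3)
25. T1 CAS -> counter=11 r=(10,7,10) succ=(2,4,2) retry=(2,0,3)
26. T3 CAS -> counter=11 r=(10,7,10) succ=(2,4,2) retry=(2,0,4)
27. T1 LOAD -> counter=11 r=(11,7,10) succ=(2,4,2) retry=(2,0,4)
28. T1 CAS -> counter=12 r=(11,7,10) succ=(3,4,2) retry=(2,0,4)

counter=12 r=(11,7,10) succ=(3,4,2) retry=(2,0,4)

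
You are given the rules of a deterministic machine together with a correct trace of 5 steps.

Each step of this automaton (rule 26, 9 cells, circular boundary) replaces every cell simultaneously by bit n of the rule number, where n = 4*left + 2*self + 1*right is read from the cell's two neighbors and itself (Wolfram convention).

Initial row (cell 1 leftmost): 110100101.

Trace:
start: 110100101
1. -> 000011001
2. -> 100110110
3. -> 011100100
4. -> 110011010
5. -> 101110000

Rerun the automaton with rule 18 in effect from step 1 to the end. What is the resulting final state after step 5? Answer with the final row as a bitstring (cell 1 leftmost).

(re-executing steps 1..5 under rule 18; state before step 1: 110100101)
1. -> 000011000
2. -> 000100100
3. -> 001011010
4. -> 010000001
5. -> 001000010

001000010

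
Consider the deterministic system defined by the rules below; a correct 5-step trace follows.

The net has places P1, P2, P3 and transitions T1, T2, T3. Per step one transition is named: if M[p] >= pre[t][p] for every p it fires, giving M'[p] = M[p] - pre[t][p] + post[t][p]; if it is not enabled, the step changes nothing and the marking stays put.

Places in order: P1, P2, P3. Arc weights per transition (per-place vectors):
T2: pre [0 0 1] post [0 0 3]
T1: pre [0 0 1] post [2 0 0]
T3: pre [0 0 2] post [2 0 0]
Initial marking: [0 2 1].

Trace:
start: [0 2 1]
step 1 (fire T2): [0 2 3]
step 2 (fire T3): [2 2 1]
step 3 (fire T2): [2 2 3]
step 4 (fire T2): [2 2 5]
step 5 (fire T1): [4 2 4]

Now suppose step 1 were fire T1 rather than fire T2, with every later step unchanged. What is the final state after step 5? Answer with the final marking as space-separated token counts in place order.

(re-executing from step 1 with the substitution; state before step 1: [0 2 1])
step 1 (fire T1): [2 2 0]
step 2 (fire T3): [2 2 0]
step 3 (fire T2): [2 2 0]
step 4 (fire T2): [2 2 0]
step 5 (fire T1): [2 2 0]

2 2 0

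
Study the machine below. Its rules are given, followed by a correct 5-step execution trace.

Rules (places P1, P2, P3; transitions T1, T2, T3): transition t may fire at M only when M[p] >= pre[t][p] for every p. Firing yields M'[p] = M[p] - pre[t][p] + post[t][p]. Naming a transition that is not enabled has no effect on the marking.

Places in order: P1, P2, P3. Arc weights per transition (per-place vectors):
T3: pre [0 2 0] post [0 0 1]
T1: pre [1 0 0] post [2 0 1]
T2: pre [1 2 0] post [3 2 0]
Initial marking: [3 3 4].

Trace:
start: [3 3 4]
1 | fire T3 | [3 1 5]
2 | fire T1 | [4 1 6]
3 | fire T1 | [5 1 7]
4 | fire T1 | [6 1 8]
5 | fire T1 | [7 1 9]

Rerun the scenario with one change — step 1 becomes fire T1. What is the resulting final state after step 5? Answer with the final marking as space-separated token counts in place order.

8 3 9

(re-executing from step 1 with the substitution; state before step 1: [3 3 4])
1 | fire T1 | [4 3 5]
2 | fire T1 | [5 3 6]
3 | fire T1 | [6 3 7]
4 | fire T1 | [7 3 8]
5 | fire T1 | [8 3 9]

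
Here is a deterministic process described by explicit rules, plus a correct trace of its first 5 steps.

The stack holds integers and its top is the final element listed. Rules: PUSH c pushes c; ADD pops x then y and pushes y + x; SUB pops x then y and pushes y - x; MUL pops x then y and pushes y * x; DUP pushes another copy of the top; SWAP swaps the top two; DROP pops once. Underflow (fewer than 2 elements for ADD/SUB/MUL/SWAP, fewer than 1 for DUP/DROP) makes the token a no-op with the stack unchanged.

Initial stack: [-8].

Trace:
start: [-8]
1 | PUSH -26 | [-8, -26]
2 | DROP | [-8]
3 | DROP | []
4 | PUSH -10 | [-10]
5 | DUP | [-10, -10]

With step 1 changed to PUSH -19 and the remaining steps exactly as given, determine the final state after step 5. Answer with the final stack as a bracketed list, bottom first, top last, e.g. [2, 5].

[-10, -10]

(re-executing from step 1 with the substitution; state before step 1: [-8])
1 | PUSH -19 | [-8, -19]
2 | DROP | [-8]
3 | DROP | []
4 | PUSH -10 | [-10]
5 | DUP | [-10, -10]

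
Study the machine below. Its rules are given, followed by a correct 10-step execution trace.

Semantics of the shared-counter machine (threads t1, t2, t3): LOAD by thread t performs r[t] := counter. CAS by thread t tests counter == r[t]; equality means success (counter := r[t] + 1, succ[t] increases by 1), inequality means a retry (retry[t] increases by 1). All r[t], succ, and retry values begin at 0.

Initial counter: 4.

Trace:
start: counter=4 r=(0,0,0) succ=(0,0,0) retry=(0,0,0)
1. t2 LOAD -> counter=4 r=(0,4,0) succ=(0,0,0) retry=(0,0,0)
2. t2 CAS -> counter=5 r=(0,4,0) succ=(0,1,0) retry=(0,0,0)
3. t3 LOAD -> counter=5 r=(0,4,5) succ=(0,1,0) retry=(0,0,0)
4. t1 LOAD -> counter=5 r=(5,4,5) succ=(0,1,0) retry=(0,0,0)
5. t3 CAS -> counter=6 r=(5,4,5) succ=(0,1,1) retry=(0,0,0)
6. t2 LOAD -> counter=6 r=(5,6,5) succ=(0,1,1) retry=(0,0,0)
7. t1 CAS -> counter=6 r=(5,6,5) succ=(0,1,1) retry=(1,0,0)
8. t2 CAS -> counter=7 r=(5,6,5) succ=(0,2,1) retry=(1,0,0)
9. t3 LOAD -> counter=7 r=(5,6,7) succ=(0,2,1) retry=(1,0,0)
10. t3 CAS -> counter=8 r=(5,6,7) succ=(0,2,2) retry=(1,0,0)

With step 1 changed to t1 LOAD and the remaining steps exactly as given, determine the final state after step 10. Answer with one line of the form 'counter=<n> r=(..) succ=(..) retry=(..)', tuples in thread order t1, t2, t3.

counter=7 r=(4,5,6) succ=(0,1,2) retry=(1,1,0)

(re-executing from step 1 with the substitution; state before step 1: counter=4 r=(0,0,0) succ=(0,0,0) retry=(0,0,0))
1. t1 LOAD -> counter=4 r=(4,0,0) succ=(0,0,0) retry=(0,0,0)
2. t2 CAS -> counter=4 r=(4,0,0) succ=(0,0,0) retry=(0,1,0)
3. t3 LOAD -> counter=4 r=(4,0,4) succ=(0,0,0) retry=(0,1,0)
4. t1 LOAD -> counter=4 r=(4,0,4) succ=(0,0,0) retry=(0,1,0)
5. t3 CAS -> counter=5 r=(4,0,4) succ=(0,0,1) retry=(0,1,0)
6. t2 LOAD -> counter=5 r=(4,5,4) succ=(0,0,1) retry=(0,1,0)
7. t1 CAS -> counter=5 r=(4,5,4) succ=(0,0,1) retry=(1,1,0)
8. t2 CAS -> counter=6 r=(4,5,4) succ=(0,1,1) retry=(1,1,0)
9. t3 LOAD -> counter=6 r=(4,5,6) succ=(0,1,1) retry=(1,1,0)
10. t3 CAS -> counter=7 r=(4,5,6) succ=(0,1,2) retry=(1,1,0)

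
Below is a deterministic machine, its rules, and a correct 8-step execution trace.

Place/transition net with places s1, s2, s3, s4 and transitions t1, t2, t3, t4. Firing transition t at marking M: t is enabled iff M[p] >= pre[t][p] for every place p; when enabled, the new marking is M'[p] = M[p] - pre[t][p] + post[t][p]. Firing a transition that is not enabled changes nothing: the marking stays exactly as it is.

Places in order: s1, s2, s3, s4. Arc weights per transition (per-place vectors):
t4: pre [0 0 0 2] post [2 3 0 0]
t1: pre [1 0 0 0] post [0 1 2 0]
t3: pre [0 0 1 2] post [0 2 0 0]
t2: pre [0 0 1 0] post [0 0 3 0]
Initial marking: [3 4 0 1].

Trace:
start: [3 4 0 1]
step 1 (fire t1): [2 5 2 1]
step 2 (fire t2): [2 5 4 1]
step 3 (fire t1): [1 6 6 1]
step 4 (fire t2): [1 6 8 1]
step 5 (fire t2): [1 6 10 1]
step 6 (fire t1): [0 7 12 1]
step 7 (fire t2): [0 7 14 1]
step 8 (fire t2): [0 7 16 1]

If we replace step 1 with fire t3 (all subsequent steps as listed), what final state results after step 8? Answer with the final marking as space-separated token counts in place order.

1 6 12 1

(re-executing from step 1 with the substitution; state before step 1: [3 4 0 1])
step 1 (fire t3): [3 4 0 1]
step 2 (fire t2): [3 4 0 1]
step 3 (fire t1): [2 5 2 1]
step 4 (fire t2): [2 5 4 1]
step 5 (fire t2): [2 5 6 1]
step 6 (fire t1): [1 6 8 1]
step 7 (fire t2): [1 6 10 1]
step 8 (fire t2): [1 6 12 1]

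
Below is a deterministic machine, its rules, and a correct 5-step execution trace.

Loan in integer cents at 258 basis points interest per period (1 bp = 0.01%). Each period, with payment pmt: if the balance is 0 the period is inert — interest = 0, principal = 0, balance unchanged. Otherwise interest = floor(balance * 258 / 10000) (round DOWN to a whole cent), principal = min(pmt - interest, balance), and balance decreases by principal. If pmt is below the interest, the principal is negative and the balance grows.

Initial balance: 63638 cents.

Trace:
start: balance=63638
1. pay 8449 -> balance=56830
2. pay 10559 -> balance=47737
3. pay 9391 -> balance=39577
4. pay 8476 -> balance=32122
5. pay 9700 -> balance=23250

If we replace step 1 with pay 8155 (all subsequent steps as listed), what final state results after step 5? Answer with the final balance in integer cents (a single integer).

(re-executing from step 1 with the substitution; state before step 1: balance=63638)
1. pay 8155 -> balance=57124
2. pay 10559 -> balance=48038
3. pay 9391 -> balance=39886
4. pay 8476 -> balance=32439
5. pay 9700 -> balance=23575

23575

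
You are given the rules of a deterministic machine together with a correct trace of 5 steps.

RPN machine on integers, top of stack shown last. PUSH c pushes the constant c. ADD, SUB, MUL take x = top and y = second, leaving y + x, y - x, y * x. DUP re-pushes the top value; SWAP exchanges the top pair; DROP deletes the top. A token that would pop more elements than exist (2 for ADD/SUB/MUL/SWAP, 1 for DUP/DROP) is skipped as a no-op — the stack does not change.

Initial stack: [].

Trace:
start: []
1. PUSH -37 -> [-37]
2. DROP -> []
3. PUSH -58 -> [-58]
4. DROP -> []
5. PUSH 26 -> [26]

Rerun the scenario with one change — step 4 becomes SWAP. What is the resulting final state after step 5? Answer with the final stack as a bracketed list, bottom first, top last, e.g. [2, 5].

(re-executing from step 4 with the substitution; state before step 4: [-58])
4. SWAP -> [-58]
5. PUSH 26 -> [-58, 26]

[-58, 26]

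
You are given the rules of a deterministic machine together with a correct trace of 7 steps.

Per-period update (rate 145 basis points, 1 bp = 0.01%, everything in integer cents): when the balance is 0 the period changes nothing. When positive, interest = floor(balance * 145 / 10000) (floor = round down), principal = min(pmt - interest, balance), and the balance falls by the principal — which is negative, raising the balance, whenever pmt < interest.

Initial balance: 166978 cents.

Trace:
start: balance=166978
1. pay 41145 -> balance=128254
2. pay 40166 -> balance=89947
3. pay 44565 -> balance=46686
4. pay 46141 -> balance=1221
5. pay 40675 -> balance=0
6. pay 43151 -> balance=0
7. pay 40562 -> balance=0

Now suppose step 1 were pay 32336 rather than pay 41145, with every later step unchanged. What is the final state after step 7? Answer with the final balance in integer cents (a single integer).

0

(re-executing from step 1 with the substitution; state before step 1: balance=166978)
1. pay 32336 -> balance=137063
2. pay 40166 -> balance=98884
3. pay 44565 -> balance=55752
4. pay 46141 -> balance=10419
5. pay 40675 -> balance=0
6. pay 43151 -> balance=0
7. pay 40562 -> balance=0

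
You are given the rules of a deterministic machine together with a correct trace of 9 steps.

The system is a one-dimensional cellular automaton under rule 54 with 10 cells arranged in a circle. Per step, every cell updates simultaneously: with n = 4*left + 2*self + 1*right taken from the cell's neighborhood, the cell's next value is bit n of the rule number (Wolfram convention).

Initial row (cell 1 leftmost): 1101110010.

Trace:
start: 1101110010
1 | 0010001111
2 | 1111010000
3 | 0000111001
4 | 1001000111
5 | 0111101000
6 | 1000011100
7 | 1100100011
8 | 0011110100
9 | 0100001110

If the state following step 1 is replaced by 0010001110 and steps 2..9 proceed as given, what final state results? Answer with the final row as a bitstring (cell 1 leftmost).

1111101110

state after step 1 := 0010001110
2 | 0111010001
3 | 1000111011
4 | 0101000100
5 | 1111101110
6 | 0000010001
7 | 1000111011
8 | 0101000100
9 | 1111101110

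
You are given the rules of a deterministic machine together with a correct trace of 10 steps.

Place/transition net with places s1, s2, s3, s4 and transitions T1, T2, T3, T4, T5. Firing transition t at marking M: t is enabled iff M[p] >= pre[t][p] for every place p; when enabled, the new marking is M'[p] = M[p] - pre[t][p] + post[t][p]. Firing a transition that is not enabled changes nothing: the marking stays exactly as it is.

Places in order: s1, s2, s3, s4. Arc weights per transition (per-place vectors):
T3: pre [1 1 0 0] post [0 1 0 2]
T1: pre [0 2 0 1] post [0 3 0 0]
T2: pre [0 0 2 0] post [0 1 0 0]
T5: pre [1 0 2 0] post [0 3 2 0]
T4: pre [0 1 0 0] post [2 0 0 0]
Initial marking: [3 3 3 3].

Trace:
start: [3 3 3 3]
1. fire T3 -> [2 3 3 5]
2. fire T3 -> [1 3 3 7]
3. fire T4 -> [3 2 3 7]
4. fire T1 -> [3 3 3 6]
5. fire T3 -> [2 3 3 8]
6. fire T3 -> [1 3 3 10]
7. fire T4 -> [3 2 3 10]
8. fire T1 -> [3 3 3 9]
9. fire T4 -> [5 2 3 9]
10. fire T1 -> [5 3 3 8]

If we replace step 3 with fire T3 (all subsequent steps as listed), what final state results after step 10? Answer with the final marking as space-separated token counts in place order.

(re-executing from step 3 with the substitution; state before step 3: [1 3 3 7])
3. fire T3 -> [0 3 3 9]
4. fire T1 -> [0 4 3 8]
5. fire T3 -> [0 4 3 8]
6. fire T3 -> [0 4 3 8]
7. fire T4 -> [2 3 3 8]
8. fire T1 -> [2 4 3 7]
9. fire T4 -> [4 3 3 7]
10. fire T1 -> [4 4 3 6]

4 4 3 6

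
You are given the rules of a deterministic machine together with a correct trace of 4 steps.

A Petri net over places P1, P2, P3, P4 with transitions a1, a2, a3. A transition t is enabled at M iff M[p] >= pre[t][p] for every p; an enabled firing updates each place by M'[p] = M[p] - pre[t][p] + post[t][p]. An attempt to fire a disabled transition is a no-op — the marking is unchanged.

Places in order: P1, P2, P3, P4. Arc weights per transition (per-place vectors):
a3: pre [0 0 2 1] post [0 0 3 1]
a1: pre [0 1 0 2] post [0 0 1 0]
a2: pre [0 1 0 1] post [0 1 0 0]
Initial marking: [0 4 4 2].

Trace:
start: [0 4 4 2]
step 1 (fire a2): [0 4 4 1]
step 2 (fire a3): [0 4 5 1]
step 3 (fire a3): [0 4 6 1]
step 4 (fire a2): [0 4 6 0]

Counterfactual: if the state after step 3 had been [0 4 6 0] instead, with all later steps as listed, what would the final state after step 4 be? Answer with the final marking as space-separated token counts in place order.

0 4 6 0

state after step 3 := [0 4 6 0]
step 4 (fire a2): [0 4 6 0]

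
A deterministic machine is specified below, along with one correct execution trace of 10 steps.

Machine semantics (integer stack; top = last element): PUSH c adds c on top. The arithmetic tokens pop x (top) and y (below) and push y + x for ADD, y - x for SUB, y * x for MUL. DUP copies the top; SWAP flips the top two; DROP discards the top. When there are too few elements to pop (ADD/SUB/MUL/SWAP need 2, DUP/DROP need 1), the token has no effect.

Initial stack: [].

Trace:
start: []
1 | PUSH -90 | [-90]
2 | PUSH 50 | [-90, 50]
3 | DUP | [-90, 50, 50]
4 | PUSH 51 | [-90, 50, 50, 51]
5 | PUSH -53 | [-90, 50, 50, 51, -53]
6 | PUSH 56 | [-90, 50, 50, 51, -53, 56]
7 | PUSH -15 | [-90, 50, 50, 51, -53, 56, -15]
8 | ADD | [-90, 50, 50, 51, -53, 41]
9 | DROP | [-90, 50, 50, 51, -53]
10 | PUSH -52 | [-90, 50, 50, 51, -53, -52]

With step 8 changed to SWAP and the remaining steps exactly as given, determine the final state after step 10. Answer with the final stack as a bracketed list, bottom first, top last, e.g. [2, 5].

[-90, 50, 50, 51, -53, -15, -52]

(re-executing from step 8 with the substitution; state before step 8: [-90, 50, 50, 51, -53, 56, -15])
8 | SWAP | [-90, 50, 50, 51, -53, -15, 56]
9 | DROP | [-90, 50, 50, 51, -53, -15]
10 | PUSH -52 | [-90, 50, 50, 51, -53, -15, -52]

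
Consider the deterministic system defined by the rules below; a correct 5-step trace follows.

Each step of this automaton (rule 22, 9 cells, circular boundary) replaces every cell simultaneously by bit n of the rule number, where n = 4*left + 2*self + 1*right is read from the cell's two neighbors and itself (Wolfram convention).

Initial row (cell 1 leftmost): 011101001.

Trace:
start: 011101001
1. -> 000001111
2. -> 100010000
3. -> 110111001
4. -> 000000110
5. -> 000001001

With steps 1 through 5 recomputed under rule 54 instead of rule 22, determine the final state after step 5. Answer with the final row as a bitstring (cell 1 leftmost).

100011111

(re-executing steps 1..5 under rule 54; state before step 1: 011101001)
1. -> 100011111
2. -> 010100000
3. -> 111110000
4. -> 000001001
5. -> 100011111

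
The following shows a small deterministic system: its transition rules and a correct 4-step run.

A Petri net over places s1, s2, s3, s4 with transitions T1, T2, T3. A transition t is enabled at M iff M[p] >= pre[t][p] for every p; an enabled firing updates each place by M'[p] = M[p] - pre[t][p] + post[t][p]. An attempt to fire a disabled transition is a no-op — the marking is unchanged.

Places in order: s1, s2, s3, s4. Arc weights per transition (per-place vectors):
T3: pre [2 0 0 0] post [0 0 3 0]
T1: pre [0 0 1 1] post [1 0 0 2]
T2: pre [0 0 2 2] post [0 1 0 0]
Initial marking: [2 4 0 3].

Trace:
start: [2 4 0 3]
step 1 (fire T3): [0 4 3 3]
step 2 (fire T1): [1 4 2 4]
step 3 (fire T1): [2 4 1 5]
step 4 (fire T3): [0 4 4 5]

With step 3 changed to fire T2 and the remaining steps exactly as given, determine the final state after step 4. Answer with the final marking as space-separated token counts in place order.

(re-executing from step 3 with the substitution; state before step 3: [1 4 2 4])
step 3 (fire T2): [1 5 0 2]
step 4 (fire T3): [1 5 0 2]

1 5 0 2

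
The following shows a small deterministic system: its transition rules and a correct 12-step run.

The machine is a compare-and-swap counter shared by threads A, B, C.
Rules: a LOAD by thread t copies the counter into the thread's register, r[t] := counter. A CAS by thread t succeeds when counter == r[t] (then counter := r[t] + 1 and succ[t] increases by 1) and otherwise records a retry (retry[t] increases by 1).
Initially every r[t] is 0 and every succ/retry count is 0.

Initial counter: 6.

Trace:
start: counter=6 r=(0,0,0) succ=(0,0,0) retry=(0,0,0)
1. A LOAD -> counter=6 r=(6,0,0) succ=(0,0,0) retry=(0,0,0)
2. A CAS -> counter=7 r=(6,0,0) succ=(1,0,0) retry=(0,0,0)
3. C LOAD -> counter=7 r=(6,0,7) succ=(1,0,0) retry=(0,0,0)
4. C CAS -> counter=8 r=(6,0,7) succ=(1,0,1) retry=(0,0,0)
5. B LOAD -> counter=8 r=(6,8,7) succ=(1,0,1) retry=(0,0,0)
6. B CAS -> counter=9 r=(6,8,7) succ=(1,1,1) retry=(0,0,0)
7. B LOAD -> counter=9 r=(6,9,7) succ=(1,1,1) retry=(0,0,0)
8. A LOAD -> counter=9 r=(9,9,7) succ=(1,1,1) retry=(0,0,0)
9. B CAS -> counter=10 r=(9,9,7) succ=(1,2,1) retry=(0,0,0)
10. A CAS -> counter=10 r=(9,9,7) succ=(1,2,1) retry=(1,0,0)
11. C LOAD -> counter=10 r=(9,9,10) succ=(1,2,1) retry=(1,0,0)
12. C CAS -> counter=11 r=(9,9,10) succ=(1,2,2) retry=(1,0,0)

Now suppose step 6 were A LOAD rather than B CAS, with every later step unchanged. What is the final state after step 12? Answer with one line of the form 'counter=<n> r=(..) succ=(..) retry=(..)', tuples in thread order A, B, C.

counter=10 r=(8,8,9) succ=(1,1,2) retry=(1,0,0)

(re-executing from step 6 with the substitution; state before step 6: counter=8 r=(6,8,7) succ=(1,0,1) retry=(0,0,0))
6. A LOAD -> counter=8 r=(8,8,7) succ=(1,0,1) retry=(0,0,0)
7. B LOAD -> counter=8 r=(8,8,7) succ=(1,0,1) retry=(0,0,0)
8. A LOAD -> counter=8 r=(8,8,7) succ=(1,0,1) retry=(0,0,0)
9. B CAS -> counter=9 r=(8,8,7) succ=(1,1,1) retry=(0,0,0)
10. A CAS -> counter=9 r=(8,8,7) succ=(1,1,1) retry=(1,0,0)
11. C LOAD -> counter=9 r=(8,8,9) succ=(1,1,1) retry=(1,0,0)
12. C CAS -> counter=10 r=(8,8,9) succ=(1,1,2) retry=(1,0,0)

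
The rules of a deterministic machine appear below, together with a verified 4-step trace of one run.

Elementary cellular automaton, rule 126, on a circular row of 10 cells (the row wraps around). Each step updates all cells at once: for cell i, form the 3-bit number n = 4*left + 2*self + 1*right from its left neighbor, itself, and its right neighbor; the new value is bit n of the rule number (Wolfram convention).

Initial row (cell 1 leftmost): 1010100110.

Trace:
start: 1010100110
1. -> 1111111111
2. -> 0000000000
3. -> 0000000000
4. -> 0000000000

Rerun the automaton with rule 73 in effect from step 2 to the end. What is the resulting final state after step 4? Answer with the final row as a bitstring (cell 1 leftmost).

(re-executing steps 2..4 under rule 73; state before step 2: 1111111111)
2. -> 0000000000
3. -> 1111111111
4. -> 0000000000

0000000000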